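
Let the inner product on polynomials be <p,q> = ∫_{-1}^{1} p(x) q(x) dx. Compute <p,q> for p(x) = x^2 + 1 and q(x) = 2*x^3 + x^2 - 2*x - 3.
<p,q> = -104/15

Expand the product: p(x)·q(x) = 2*x^5 + x^4 - 2*x^2 - 2*x - 3.
∫_{-1}^{1} of each monomial x^k gives [2/(k+1) if k even, 0 if k odd]. Integrating term-by-term (or equivalently evaluating the antiderivative F(x) = x^6/3 + x^5/5 - 2*x^3/3 - x^2 - 3*x at the endpoints):
  F(1) − F(−1) = -62/15 − (14/5) = -104/15.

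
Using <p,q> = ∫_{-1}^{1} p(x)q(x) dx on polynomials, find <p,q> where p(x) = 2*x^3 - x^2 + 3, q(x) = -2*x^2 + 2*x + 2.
<p,q> = 136/15

Expand the product: p(x)·q(x) = -4*x^5 + 6*x^4 + 2*x^3 - 8*x^2 + 6*x + 6.
∫_{-1}^{1} of each monomial x^k gives [2/(k+1) if k even, 0 if k odd]. Integrating term-by-term (or equivalently evaluating the antiderivative F(x) = -2*x^6/3 + 6*x^5/5 + x^4/2 - 8*x^3/3 + 3*x^2 + 6*x at the endpoints):
  F(1) − F(−1) = 221/30 − (-17/10) = 136/15.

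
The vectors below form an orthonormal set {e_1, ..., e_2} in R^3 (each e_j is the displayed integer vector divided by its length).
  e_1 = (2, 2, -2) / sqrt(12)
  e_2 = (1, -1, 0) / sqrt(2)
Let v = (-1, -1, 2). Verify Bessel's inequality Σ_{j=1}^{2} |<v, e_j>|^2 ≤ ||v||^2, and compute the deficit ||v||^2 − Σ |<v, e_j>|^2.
Σ |<v, e_j>|^2 = 16/3; ||v||^2 = 6; deficit = 2/3

Write each e_j = u_j / sqrt(<u_j, u_j>) where u_j is the displayed integer vector. Then <v, e_j> = <v, u_j> / sqrt(<u_j, u_j>), so |<v, e_j>|^2 = <v, u_j>^2 / <u_j, u_j>.
Coefficients: <v, e_1> = -8/sqrt(12), <v, e_2> = 0/sqrt(2).
Square and sum: Σ |<v, e_j>|^2 = 16/3.
Compute ||v||^2 = v·v = 6.
Deficit = 6 − 16/3 = 2/3 ≥ 0, confirming Bessel's inequality. (The deficit equals ||v − Σ <v,e_j> e_j||^2, the squared distance from v to span{e_j}.)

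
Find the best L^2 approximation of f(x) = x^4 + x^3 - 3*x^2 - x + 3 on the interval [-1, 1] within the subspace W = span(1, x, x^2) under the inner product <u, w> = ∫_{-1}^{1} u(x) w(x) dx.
g(x) = -15*x^2/7 - 2*x/5 + 102/35

The best approximation g ∈ W is the orthogonal projection of f onto W. Writing g = a_0 + a_1 x + a_2 x^2, the coefficients solve the normal equations G · a = b where
  G_{ij} = <φ_i, φ_j> and b_i = <f, φ_i>, with φ_0 = 1, φ_1 = x, φ_2 = x^2.
G =
  [2, 0, 2/3]
  [0, 2/3, 0]
  [2/3, 0, 2/5],
b = (22/5, -4/15, 38/35).
Solving gives a_0 = 102/35, a_1 = -2/5, a_2 = -15/7, so
  g(x) = -15*x^2/7 - 2*x/5 + 102/35.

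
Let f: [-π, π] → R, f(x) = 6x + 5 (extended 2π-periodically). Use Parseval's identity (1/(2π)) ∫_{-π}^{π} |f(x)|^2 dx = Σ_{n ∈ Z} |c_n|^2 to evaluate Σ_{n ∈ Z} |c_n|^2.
Σ |c_n|^2 = 12π^2 + 25

Expand and integrate term by term over [-π, π]:
  ∫ (6x)^2 dx = 36·(2π^3/3); ∫ 2·6·(5)·x dx = 0 (odd integrand); ∫ 5^2 dx = 25·2π.
So (1/(2π)) ∫_{-π}^{π} (6x + 5)^2 dx = 36π^2/3 + 25 = 12π^2 + 25.
Parseval ⇒ Σ |c_n|^2 = 12π^2 + 25.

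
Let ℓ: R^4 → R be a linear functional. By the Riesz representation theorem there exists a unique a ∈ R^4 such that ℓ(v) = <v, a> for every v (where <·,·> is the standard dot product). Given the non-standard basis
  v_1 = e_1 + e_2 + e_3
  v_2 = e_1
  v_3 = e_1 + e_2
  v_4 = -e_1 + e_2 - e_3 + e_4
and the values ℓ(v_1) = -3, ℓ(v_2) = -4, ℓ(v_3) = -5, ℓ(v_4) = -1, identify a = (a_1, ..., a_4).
a = (-4, -1, 2, -2)

Write a = (a_1, ..., a_4) in the standard basis. For each basis vector v_i, ℓ(v_i) = <v_i, a> is a linear equation in the a_j's. Collect the n equations into a matrix system V a = ℓ, where row i of V is v_i (expressed in the standard basis). Since V is invertible (lower-triangular with 1s on the diagonal, up to permutation), solve by back-substitution:
  V =
[[1, 1, 1, 0],
 [1, 0, 0, 0],
 [1, 1, 0, 0],
 [-1, 1, -1, 1]]
  V a = (-3, -4, -5, -1)
Solving gives a = (-4, -1, 2, -2).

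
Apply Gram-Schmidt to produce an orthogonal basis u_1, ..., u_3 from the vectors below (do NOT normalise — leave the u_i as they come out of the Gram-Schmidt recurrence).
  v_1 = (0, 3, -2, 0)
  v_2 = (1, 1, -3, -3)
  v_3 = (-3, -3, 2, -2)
Orthogonal basis:
  u_1 = (0, 3, -2, 0)
  u_2 = (1, -14/13, -21/13, -3)
  u_3 = (-576/179, 42/179, 63/179, -241/179)

Apply the Gram-Schmidt recurrence
  u_1 = v_1
  u_i = v_i − Σ_{j<i} ((v_i · u_j) / (u_j · u_j)) · u_j.

Step by step this gives:
  u_1 = (0, 3, -2, 0)
  u_2 = (1, -14/13, -21/13, -3)
  u_3 = (-576/179, 42/179, 63/179, -241/179)

Orthogonality check:
  u_2 · u_1 = 0 (should be 0)
  u_3 · u_1 = 0 (should be 0)
  u_3 · u_2 = 0 (should be 0)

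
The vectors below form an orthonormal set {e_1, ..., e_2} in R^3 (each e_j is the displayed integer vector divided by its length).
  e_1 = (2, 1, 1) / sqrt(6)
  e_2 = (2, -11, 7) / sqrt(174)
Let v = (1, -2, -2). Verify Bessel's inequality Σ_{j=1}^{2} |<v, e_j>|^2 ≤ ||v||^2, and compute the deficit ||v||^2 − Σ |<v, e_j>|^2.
Σ |<v, e_j>|^2 = 36/29; ||v||^2 = 9; deficit = 225/29

Write each e_j = u_j / sqrt(<u_j, u_j>) where u_j is the displayed integer vector. Then <v, e_j> = <v, u_j> / sqrt(<u_j, u_j>), so |<v, e_j>|^2 = <v, u_j>^2 / <u_j, u_j>.
Coefficients: <v, e_1> = -2/sqrt(6), <v, e_2> = 10/sqrt(174).
Square and sum: Σ |<v, e_j>|^2 = 36/29.
Compute ||v||^2 = v·v = 9.
Deficit = 9 − 36/29 = 225/29 ≥ 0, confirming Bessel's inequality. (The deficit equals ||v − Σ <v,e_j> e_j||^2, the squared distance from v to span{e_j}.)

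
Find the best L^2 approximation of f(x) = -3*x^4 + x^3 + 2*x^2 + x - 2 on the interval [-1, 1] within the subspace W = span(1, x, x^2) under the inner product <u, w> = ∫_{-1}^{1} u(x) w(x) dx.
g(x) = -4*x^2/7 + 8*x/5 - 61/35

The best approximation g ∈ W is the orthogonal projection of f onto W. Writing g = a_0 + a_1 x + a_2 x^2, the coefficients solve the normal equations G · a = b where
  G_{ij} = <φ_i, φ_j> and b_i = <f, φ_i>, with φ_0 = 1, φ_1 = x, φ_2 = x^2.
G =
  [2, 0, 2/3]
  [0, 2/3, 0]
  [2/3, 0, 2/5],
b = (-58/15, 16/15, -146/105).
Solving gives a_0 = -61/35, a_1 = 8/5, a_2 = -4/7, so
  g(x) = -4*x^2/7 + 8*x/5 - 61/35.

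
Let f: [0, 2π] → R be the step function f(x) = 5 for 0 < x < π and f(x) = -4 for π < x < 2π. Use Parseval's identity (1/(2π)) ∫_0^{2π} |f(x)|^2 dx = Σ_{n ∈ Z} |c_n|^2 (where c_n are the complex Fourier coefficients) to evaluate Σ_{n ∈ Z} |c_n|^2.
Σ |c_n|^2 = 41/2

Parseval equates the L^2 energy of f (normalised by 1/(2π)) with the ℓ^2 sum of its Fourier coefficients: (1/(2π)) ∫_0^{2π} |f|^2 = Σ |c_n|^2.
Compute the left side: (1/(2π)) [∫_0^π 5^2 dx + ∫_π^{2π} (-4)^2 dx] = (1/(2π)) · (25π + 16π) = (25 + 16)/2 = 41/2.
So Σ_{n ∈ Z} |c_n|^2 = 41/2.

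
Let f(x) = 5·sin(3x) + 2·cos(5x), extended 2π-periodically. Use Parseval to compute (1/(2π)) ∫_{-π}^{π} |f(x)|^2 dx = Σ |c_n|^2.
Σ |c_n|^2 = 29/2

Expand |f|^2 and use orthogonality of {sin(nx), cos(mx)} on [-π, π]:
  ∫_{-π}^{π} sin(nx)^2 dx = π, ∫ cos(mx)^2 dx = π, and cross terms integrate to 0.
So ∫_{-π}^{π} f(x)^2 dx = 5^2 · π + 2^2 · π = (25 + 4)π.
Divide by 2π: (25 + 4)/2 = 29/2.
By Parseval, this equals Σ |c_n|^2.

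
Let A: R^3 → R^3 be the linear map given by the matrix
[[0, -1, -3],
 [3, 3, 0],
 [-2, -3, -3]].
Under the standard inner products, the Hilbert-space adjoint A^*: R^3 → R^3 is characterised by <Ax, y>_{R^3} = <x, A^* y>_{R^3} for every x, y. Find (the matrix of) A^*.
A^* = A^T =
[[0, 3, -2],
 [-1, 3, -3],
 [-3, 0, -3]]

For real matrices with standard dot products, the defining identity <Ax, y> = <x, A^* y> gives (Ax)^T y = x^T (A^*) y, i.e. x^T A^T y = x^T (A^*) y. Since this holds for all x, y, we must have A^* = A^T. Therefore
A^* =
[[0, 3, -2],
 [-1, 3, -3],
 [-3, 0, -3]].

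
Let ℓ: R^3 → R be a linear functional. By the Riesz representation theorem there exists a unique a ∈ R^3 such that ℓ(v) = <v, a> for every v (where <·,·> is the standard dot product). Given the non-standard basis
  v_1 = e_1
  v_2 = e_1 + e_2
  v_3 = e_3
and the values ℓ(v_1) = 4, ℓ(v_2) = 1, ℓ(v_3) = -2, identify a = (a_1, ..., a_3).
a = (4, -3, -2)

Write a = (a_1, ..., a_3) in the standard basis. For each basis vector v_i, ℓ(v_i) = <v_i, a> is a linear equation in the a_j's. Collect the n equations into a matrix system V a = ℓ, where row i of V is v_i (expressed in the standard basis). Since V is invertible (lower-triangular with 1s on the diagonal, up to permutation), solve by back-substitution:
  V =
[[1, 0, 0],
 [1, 1, 0],
 [0, 0, 1]]
  V a = (4, 1, -2)
Solving gives a = (4, -3, -2).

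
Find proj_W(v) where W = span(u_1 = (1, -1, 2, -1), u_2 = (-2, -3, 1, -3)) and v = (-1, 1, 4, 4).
proj_W(v) = (2, 1, 1, 1)

Set up U = [u_1 | ... | u_2] ∈ R^(4×2). The projector onto W = col(U) is P = U (U^T U)^(-1) U^T.
Compute U^T U =
  [7, 6]
  [6, 23],
and U^T v = (2, -9).
Solve U^T U · c = U^T v for the coefficients: c = (4/5, -3/5). The projection is proj_W(v) = U c.
Check: (v - proj_W(v)) · u_1 = 0  (should be 0).
Check: (v - proj_W(v)) · u_2 = 0  (should be 0).
Result: proj_W(v) = (2, 1, 1, 1).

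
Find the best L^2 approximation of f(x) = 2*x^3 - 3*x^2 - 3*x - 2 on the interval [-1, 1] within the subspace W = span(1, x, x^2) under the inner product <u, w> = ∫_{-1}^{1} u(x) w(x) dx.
g(x) = -3*x^2 - 9*x/5 - 2

The best approximation g ∈ W is the orthogonal projection of f onto W. Writing g = a_0 + a_1 x + a_2 x^2, the coefficients solve the normal equations G · a = b where
  G_{ij} = <φ_i, φ_j> and b_i = <f, φ_i>, with φ_0 = 1, φ_1 = x, φ_2 = x^2.
G =
  [2, 0, 2/3]
  [0, 2/3, 0]
  [2/3, 0, 2/5],
b = (-6, -6/5, -38/15).
Solving gives a_0 = -2, a_1 = -9/5, a_2 = -3, so
  g(x) = -3*x^2 - 9*x/5 - 2.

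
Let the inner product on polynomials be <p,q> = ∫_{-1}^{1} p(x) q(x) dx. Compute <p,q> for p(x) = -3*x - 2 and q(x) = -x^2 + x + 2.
<p,q> = -26/3

Expand the product: p(x)·q(x) = 3*x^3 - x^2 - 8*x - 4.
∫_{-1}^{1} of each monomial x^k gives [2/(k+1) if k even, 0 if k odd]. Integrating term-by-term (or equivalently evaluating the antiderivative F(x) = 3*x^4/4 - x^3/3 - 4*x^2 - 4*x at the endpoints):
  F(1) − F(−1) = -91/12 − (13/12) = -26/3.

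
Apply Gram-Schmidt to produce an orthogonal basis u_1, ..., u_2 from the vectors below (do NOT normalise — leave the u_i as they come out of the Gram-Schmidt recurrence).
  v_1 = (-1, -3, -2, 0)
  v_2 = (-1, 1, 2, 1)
Orthogonal basis:
  u_1 = (-1, -3, -2, 0)
  u_2 = (-10/7, -2/7, 8/7, 1)

Apply the Gram-Schmidt recurrence
  u_1 = v_1
  u_i = v_i − Σ_{j<i} ((v_i · u_j) / (u_j · u_j)) · u_j.

Step by step this gives:
  u_1 = (-1, -3, -2, 0)
  u_2 = (-10/7, -2/7, 8/7, 1)

Orthogonality check:
  u_2 · u_1 = 0 (should be 0)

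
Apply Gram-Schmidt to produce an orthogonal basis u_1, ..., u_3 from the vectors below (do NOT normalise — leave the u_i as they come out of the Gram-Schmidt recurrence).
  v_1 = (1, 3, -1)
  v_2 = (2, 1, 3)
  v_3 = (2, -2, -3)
Orthogonal basis:
  u_1 = (1, 3, -1)
  u_2 = (20/11, 5/11, 35/11)
  u_3 = (3, -3/2, -3/2)

Apply the Gram-Schmidt recurrence
  u_1 = v_1
  u_i = v_i − Σ_{j<i} ((v_i · u_j) / (u_j · u_j)) · u_j.

Step by step this gives:
  u_1 = (1, 3, -1)
  u_2 = (20/11, 5/11, 35/11)
  u_3 = (3, -3/2, -3/2)

Orthogonality check:
  u_2 · u_1 = 0 (should be 0)
  u_3 · u_1 = 0 (should be 0)
  u_3 · u_2 = 0 (should be 0)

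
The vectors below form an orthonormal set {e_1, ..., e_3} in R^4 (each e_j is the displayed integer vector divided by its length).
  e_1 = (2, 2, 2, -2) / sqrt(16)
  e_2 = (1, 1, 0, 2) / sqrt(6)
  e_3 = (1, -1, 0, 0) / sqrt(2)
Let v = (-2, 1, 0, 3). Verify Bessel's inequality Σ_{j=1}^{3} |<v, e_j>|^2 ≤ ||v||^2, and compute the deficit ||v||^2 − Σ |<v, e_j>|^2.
Σ |<v, e_j>|^2 = 38/3; ||v||^2 = 14; deficit = 4/3

Write each e_j = u_j / sqrt(<u_j, u_j>) where u_j is the displayed integer vector. Then <v, e_j> = <v, u_j> / sqrt(<u_j, u_j>), so |<v, e_j>|^2 = <v, u_j>^2 / <u_j, u_j>.
Coefficients: <v, e_1> = -8/sqrt(16), <v, e_2> = 5/sqrt(6), <v, e_3> = -3/sqrt(2).
Square and sum: Σ |<v, e_j>|^2 = 38/3.
Compute ||v||^2 = v·v = 14.
Deficit = 14 − 38/3 = 4/3 ≥ 0, confirming Bessel's inequality. (The deficit equals ||v − Σ <v,e_j> e_j||^2, the squared distance from v to span{e_j}.)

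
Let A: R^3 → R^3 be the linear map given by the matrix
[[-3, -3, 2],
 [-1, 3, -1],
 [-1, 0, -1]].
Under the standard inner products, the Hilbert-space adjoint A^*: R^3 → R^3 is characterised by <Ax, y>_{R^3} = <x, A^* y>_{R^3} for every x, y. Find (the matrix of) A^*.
A^* = A^T =
[[-3, -1, -1],
 [-3, 3, 0],
 [2, -1, -1]]

For real matrices with standard dot products, the defining identity <Ax, y> = <x, A^* y> gives (Ax)^T y = x^T (A^*) y, i.e. x^T A^T y = x^T (A^*) y. Since this holds for all x, y, we must have A^* = A^T. Therefore
A^* =
[[-3, -1, -1],
 [-3, 3, 0],
 [2, -1, -1]].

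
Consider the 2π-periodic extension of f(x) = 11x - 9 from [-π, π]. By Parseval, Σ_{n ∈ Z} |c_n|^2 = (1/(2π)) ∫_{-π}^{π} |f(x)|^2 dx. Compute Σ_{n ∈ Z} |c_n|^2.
Σ |c_n|^2 = 121π^2/3 + 81

Expand and integrate term by term over [-π, π]:
  ∫ (11x)^2 dx = 121·(2π^3/3); ∫ 2·11·(-9)·x dx = 0 (odd integrand); ∫ (-9)^2 dx = 81·2π.
So (1/(2π)) ∫_{-π}^{π} (11x - 9)^2 dx = 121π^2/3 + 81 = 121π^2/3 + 81.
Parseval ⇒ Σ |c_n|^2 = 121π^2/3 + 81.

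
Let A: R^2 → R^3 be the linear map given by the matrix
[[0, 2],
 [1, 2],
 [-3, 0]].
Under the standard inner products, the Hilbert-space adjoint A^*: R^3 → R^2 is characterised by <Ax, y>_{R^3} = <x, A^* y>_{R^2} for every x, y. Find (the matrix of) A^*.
A^* = A^T =
[[0, 1, -3],
 [2, 2, 0]]

For real matrices with standard dot products, the defining identity <Ax, y> = <x, A^* y> gives (Ax)^T y = x^T (A^*) y, i.e. x^T A^T y = x^T (A^*) y. Since this holds for all x, y, we must have A^* = A^T. Therefore
A^* =
[[0, 1, -3],
 [2, 2, 0]].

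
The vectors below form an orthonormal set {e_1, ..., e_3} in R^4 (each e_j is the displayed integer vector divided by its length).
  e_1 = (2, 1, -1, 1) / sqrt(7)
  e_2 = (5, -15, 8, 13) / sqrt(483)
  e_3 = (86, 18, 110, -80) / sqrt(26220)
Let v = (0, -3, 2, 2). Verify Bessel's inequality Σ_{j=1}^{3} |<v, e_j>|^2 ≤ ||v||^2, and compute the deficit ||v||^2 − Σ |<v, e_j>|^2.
Σ |<v, e_j>|^2 = 1611/95; ||v||^2 = 17; deficit = 4/95

Write each e_j = u_j / sqrt(<u_j, u_j>) where u_j is the displayed integer vector. Then <v, e_j> = <v, u_j> / sqrt(<u_j, u_j>), so |<v, e_j>|^2 = <v, u_j>^2 / <u_j, u_j>.
Coefficients: <v, e_1> = -3/sqrt(7), <v, e_2> = 87/sqrt(483), <v, e_3> = 6/sqrt(26220).
Square and sum: Σ |<v, e_j>|^2 = 1611/95.
Compute ||v||^2 = v·v = 17.
Deficit = 17 − 1611/95 = 4/95 ≥ 0, confirming Bessel's inequality. (The deficit equals ||v − Σ <v,e_j> e_j||^2, the squared distance from v to span{e_j}.)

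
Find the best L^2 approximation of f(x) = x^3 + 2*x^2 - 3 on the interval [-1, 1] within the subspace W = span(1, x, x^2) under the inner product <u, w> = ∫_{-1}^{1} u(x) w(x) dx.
g(x) = 2*x^2 + 3*x/5 - 3

The best approximation g ∈ W is the orthogonal projection of f onto W. Writing g = a_0 + a_1 x + a_2 x^2, the coefficients solve the normal equations G · a = b where
  G_{ij} = <φ_i, φ_j> and b_i = <f, φ_i>, with φ_0 = 1, φ_1 = x, φ_2 = x^2.
G =
  [2, 0, 2/3]
  [0, 2/3, 0]
  [2/3, 0, 2/5],
b = (-14/3, 2/5, -6/5).
Solving gives a_0 = -3, a_1 = 3/5, a_2 = 2, so
  g(x) = 2*x^2 + 3*x/5 - 3.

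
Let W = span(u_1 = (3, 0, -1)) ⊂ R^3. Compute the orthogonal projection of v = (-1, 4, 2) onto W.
proj_W(v) = (-3/2, 0, 1/2)

Set up U = [u_1 | ... | u_1] ∈ R^(3×1). The projector onto W = col(U) is P = U (U^T U)^(-1) U^T.
Compute U^T U =
  [10],
and U^T v = (-5).
Solve U^T U · c = U^T v for the coefficients: c = (-1/2). The projection is proj_W(v) = U c.
Check: (v - proj_W(v)) · u_1 = 0  (should be 0).
Result: proj_W(v) = (-3/2, 0, 1/2).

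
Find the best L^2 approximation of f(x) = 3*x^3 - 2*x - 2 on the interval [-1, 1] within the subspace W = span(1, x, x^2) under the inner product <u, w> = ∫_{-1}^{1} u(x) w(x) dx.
g(x) = -x/5 - 2

The best approximation g ∈ W is the orthogonal projection of f onto W. Writing g = a_0 + a_1 x + a_2 x^2, the coefficients solve the normal equations G · a = b where
  G_{ij} = <φ_i, φ_j> and b_i = <f, φ_i>, with φ_0 = 1, φ_1 = x, φ_2 = x^2.
G =
  [2, 0, 2/3]
  [0, 2/3, 0]
  [2/3, 0, 2/5],
b = (-4, -2/15, -4/3).
Solving gives a_0 = -2, a_1 = -1/5, a_2 = 0, so
  g(x) = -x/5 - 2.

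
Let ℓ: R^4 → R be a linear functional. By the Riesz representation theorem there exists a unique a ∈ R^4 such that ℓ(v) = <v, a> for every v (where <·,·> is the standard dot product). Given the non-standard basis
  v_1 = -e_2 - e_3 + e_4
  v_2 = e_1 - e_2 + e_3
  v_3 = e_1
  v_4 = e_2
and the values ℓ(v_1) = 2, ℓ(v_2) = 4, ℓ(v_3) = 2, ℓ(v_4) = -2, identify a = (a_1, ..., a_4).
a = (2, -2, 0, 0)

Write a = (a_1, ..., a_4) in the standard basis. For each basis vector v_i, ℓ(v_i) = <v_i, a> is a linear equation in the a_j's. Collect the n equations into a matrix system V a = ℓ, where row i of V is v_i (expressed in the standard basis). Since V is invertible (lower-triangular with 1s on the diagonal, up to permutation), solve by back-substitution:
  V =
[[0, -1, -1, 1],
 [1, -1, 1, 0],
 [1, 0, 0, 0],
 [0, 1, 0, 0]]
  V a = (2, 4, 2, -2)
Solving gives a = (2, -2, 0, 0).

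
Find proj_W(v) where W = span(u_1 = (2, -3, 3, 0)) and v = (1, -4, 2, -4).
proj_W(v) = (20/11, -30/11, 30/11, 0)

Set up U = [u_1 | ... | u_1] ∈ R^(4×1). The projector onto W = col(U) is P = U (U^T U)^(-1) U^T.
Compute U^T U =
  [22],
and U^T v = (20).
Solve U^T U · c = U^T v for the coefficients: c = (10/11). The projection is proj_W(v) = U c.
Check: (v - proj_W(v)) · u_1 = 0  (should be 0).
Result: proj_W(v) = (20/11, -30/11, 30/11, 0).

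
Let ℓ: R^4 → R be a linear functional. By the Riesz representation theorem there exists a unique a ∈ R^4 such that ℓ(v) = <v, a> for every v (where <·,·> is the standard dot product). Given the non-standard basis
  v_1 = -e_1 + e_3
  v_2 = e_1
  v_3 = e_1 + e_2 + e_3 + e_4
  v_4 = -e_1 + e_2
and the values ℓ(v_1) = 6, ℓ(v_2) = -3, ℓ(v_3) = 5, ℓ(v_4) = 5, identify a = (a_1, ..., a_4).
a = (-3, 2, 3, 3)

Write a = (a_1, ..., a_4) in the standard basis. For each basis vector v_i, ℓ(v_i) = <v_i, a> is a linear equation in the a_j's. Collect the n equations into a matrix system V a = ℓ, where row i of V is v_i (expressed in the standard basis). Since V is invertible (lower-triangular with 1s on the diagonal, up to permutation), solve by back-substitution:
  V =
[[-1, 0, 1, 0],
 [1, 0, 0, 0],
 [1, 1, 1, 1],
 [-1, 1, 0, 0]]
  V a = (6, -3, 5, 5)
Solving gives a = (-3, 2, 3, 3).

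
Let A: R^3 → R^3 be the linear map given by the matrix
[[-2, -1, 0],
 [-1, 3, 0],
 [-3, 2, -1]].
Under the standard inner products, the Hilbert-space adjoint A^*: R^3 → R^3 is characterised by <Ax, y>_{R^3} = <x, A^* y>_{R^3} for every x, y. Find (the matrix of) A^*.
A^* = A^T =
[[-2, -1, -3],
 [-1, 3, 2],
 [0, 0, -1]]

For real matrices with standard dot products, the defining identity <Ax, y> = <x, A^* y> gives (Ax)^T y = x^T (A^*) y, i.e. x^T A^T y = x^T (A^*) y. Since this holds for all x, y, we must have A^* = A^T. Therefore
A^* =
[[-2, -1, -3],
 [-1, 3, 2],
 [0, 0, -1]].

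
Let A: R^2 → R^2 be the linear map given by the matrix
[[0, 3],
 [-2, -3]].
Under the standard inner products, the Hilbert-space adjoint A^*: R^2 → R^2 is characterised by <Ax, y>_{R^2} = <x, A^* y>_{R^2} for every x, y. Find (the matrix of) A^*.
A^* = A^T =
[[0, -2],
 [3, -3]]

For real matrices with standard dot products, the defining identity <Ax, y> = <x, A^* y> gives (Ax)^T y = x^T (A^*) y, i.e. x^T A^T y = x^T (A^*) y. Since this holds for all x, y, we must have A^* = A^T. Therefore
A^* =
[[0, -2],
 [3, -3]].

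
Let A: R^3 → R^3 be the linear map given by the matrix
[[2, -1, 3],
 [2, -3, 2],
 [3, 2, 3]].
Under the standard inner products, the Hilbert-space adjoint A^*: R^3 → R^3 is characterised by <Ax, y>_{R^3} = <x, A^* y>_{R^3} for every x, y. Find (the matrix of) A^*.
A^* = A^T =
[[2, 2, 3],
 [-1, -3, 2],
 [3, 2, 3]]

For real matrices with standard dot products, the defining identity <Ax, y> = <x, A^* y> gives (Ax)^T y = x^T (A^*) y, i.e. x^T A^T y = x^T (A^*) y. Since this holds for all x, y, we must have A^* = A^T. Therefore
A^* =
[[2, 2, 3],
 [-1, -3, 2],
 [3, 2, 3]].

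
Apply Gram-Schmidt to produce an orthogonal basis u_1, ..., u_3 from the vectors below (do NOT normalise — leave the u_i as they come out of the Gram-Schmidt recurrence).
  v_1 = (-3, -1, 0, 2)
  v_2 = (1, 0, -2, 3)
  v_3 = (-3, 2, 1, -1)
Orthogonal basis:
  u_1 = (-3, -1, 0, 2)
  u_2 = (23/14, 3/14, -2, 18/7)
  u_3 = (-152/187, 468/187, -67/187, 6/187)

Apply the Gram-Schmidt recurrence
  u_1 = v_1
  u_i = v_i − Σ_{j<i} ((v_i · u_j) / (u_j · u_j)) · u_j.

Step by step this gives:
  u_1 = (-3, -1, 0, 2)
  u_2 = (23/14, 3/14, -2, 18/7)
  u_3 = (-152/187, 468/187, -67/187, 6/187)

Orthogonality check:
  u_2 · u_1 = 0 (should be 0)
  u_3 · u_1 = 0 (should be 0)
  u_3 · u_2 = 0 (should be 0)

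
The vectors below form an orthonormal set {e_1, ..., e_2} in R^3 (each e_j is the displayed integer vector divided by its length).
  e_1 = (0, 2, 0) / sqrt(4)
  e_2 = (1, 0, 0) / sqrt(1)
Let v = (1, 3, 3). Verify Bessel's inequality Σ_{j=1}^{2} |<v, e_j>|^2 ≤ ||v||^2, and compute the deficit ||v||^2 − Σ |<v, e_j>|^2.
Σ |<v, e_j>|^2 = 10; ||v||^2 = 19; deficit = 9

Write each e_j = u_j / sqrt(<u_j, u_j>) where u_j is the displayed integer vector. Then <v, e_j> = <v, u_j> / sqrt(<u_j, u_j>), so |<v, e_j>|^2 = <v, u_j>^2 / <u_j, u_j>.
Coefficients: <v, e_1> = 6/sqrt(4), <v, e_2> = 1/sqrt(1).
Square and sum: Σ |<v, e_j>|^2 = 10.
Compute ||v||^2 = v·v = 19.
Deficit = 19 − 10 = 9 ≥ 0, confirming Bessel's inequality. (The deficit equals ||v − Σ <v,e_j> e_j||^2, the squared distance from v to span{e_j}.)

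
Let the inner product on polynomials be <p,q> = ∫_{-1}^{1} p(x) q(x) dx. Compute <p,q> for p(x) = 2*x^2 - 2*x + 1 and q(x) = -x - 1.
<p,q> = -2

Expand the product: p(x)·q(x) = -2*x^3 + x - 1.
∫_{-1}^{1} of each monomial x^k gives [2/(k+1) if k even, 0 if k odd]. Integrating term-by-term (or equivalently evaluating the antiderivative F(x) = -x^4/2 + x^2/2 - x at the endpoints):
  F(1) − F(−1) = -1 − (1) = -2.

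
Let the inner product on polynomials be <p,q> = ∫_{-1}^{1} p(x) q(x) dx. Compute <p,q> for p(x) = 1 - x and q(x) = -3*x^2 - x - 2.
<p,q> = -16/3

Expand the product: p(x)·q(x) = 3*x^3 - 2*x^2 + x - 2.
∫_{-1}^{1} of each monomial x^k gives [2/(k+1) if k even, 0 if k odd]. Integrating term-by-term (or equivalently evaluating the antiderivative F(x) = 3*x^4/4 - 2*x^3/3 + x^2/2 - 2*x at the endpoints):
  F(1) − F(−1) = -17/12 − (47/12) = -16/3.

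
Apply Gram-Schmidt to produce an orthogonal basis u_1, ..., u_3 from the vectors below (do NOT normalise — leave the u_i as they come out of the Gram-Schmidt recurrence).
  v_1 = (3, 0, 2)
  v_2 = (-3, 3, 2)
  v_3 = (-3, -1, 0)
Orthogonal basis:
  u_1 = (3, 0, 2)
  u_2 = (-24/13, 3, 36/13)
  u_3 = (-20/29, -40/29, 30/29)

Apply the Gram-Schmidt recurrence
  u_1 = v_1
  u_i = v_i − Σ_{j<i} ((v_i · u_j) / (u_j · u_j)) · u_j.

Step by step this gives:
  u_1 = (3, 0, 2)
  u_2 = (-24/13, 3, 36/13)
  u_3 = (-20/29, -40/29, 30/29)

Orthogonality check:
  u_2 · u_1 = 0 (should be 0)
  u_3 · u_1 = 0 (should be 0)
  u_3 · u_2 = 0 (should be 0)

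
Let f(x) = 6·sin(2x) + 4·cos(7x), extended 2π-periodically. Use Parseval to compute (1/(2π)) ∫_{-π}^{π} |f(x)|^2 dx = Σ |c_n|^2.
Σ |c_n|^2 = 26

Expand |f|^2 and use orthogonality of {sin(nx), cos(mx)} on [-π, π]:
  ∫_{-π}^{π} sin(nx)^2 dx = π, ∫ cos(mx)^2 dx = π, and cross terms integrate to 0.
So ∫_{-π}^{π} f(x)^2 dx = 6^2 · π + 4^2 · π = (36 + 16)π.
Divide by 2π: (36 + 16)/2 = 26.
By Parseval, this equals Σ |c_n|^2.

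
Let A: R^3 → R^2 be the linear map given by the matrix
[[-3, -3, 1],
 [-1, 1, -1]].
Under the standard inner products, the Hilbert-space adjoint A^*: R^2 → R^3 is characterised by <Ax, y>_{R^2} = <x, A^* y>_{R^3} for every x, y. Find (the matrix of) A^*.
A^* = A^T =
[[-3, -1],
 [-3, 1],
 [1, -1]]

For real matrices with standard dot products, the defining identity <Ax, y> = <x, A^* y> gives (Ax)^T y = x^T (A^*) y, i.e. x^T A^T y = x^T (A^*) y. Since this holds for all x, y, we must have A^* = A^T. Therefore
A^* =
[[-3, -1],
 [-3, 1],
 [1, -1]].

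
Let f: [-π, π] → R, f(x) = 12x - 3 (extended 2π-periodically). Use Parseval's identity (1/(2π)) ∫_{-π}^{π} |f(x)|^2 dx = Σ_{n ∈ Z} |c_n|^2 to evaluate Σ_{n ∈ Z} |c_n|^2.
Σ |c_n|^2 = 48π^2 + 9

Expand and integrate term by term over [-π, π]:
  ∫ (12x)^2 dx = 144·(2π^3/3); ∫ 2·12·(-3)·x dx = 0 (odd integrand); ∫ (-3)^2 dx = 9·2π.
So (1/(2π)) ∫_{-π}^{π} (12x - 3)^2 dx = 144π^2/3 + 9 = 48π^2 + 9.
Parseval ⇒ Σ |c_n|^2 = 48π^2 + 9.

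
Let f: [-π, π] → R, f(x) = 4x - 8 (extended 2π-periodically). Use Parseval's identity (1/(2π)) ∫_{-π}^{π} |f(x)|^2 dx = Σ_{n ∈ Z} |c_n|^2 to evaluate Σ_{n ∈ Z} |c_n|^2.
Σ |c_n|^2 = 16π^2/3 + 64

Expand and integrate term by term over [-π, π]:
  ∫ (4x)^2 dx = 16·(2π^3/3); ∫ 2·4·(-8)·x dx = 0 (odd integrand); ∫ (-8)^2 dx = 64·2π.
So (1/(2π)) ∫_{-π}^{π} (4x - 8)^2 dx = 16π^2/3 + 64 = 16π^2/3 + 64.
Parseval ⇒ Σ |c_n|^2 = 16π^2/3 + 64.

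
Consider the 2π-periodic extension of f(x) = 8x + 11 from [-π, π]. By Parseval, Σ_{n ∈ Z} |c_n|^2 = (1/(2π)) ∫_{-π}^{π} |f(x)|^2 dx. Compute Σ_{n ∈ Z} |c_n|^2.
Σ |c_n|^2 = 64π^2/3 + 121

Expand and integrate term by term over [-π, π]:
  ∫ (8x)^2 dx = 64·(2π^3/3); ∫ 2·8·(11)·x dx = 0 (odd integrand); ∫ 11^2 dx = 121·2π.
So (1/(2π)) ∫_{-π}^{π} (8x + 11)^2 dx = 64π^2/3 + 121 = 64π^2/3 + 121.
Parseval ⇒ Σ |c_n|^2 = 64π^2/3 + 121.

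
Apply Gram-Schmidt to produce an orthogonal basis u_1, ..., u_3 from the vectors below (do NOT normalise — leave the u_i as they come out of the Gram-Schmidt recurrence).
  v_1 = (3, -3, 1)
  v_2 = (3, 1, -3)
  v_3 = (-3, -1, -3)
Orthogonal basis:
  u_1 = (3, -3, 1)
  u_2 = (48/19, 28/19, -60/19)
  u_3 = (-18/11, -27/11, -27/11)

Apply the Gram-Schmidt recurrence
  u_1 = v_1
  u_i = v_i − Σ_{j<i} ((v_i · u_j) / (u_j · u_j)) · u_j.

Step by step this gives:
  u_1 = (3, -3, 1)
  u_2 = (48/19, 28/19, -60/19)
  u_3 = (-18/11, -27/11, -27/11)

Orthogonality check:
  u_2 · u_1 = 0 (should be 0)
  u_3 · u_1 = 0 (should be 0)
  u_3 · u_2 = 0 (should be 0)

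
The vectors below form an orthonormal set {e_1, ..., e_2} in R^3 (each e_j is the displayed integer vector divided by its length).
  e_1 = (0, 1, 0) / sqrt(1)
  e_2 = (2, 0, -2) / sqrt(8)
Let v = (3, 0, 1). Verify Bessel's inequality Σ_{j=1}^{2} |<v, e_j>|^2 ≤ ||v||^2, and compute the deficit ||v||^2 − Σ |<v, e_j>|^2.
Σ |<v, e_j>|^2 = 2; ||v||^2 = 10; deficit = 8

Write each e_j = u_j / sqrt(<u_j, u_j>) where u_j is the displayed integer vector. Then <v, e_j> = <v, u_j> / sqrt(<u_j, u_j>), so |<v, e_j>|^2 = <v, u_j>^2 / <u_j, u_j>.
Coefficients: <v, e_1> = 0/sqrt(1), <v, e_2> = 4/sqrt(8).
Square and sum: Σ |<v, e_j>|^2 = 2.
Compute ||v||^2 = v·v = 10.
Deficit = 10 − 2 = 8 ≥ 0, confirming Bessel's inequality. (The deficit equals ||v − Σ <v,e_j> e_j||^2, the squared distance from v to span{e_j}.)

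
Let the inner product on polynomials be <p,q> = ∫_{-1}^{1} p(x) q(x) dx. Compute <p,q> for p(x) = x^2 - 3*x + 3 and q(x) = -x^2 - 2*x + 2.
<p,q> = 224/15

Expand the product: p(x)·q(x) = -x^4 + x^3 + 5*x^2 - 12*x + 6.
∫_{-1}^{1} of each monomial x^k gives [2/(k+1) if k even, 0 if k odd]. Integrating term-by-term (or equivalently evaluating the antiderivative F(x) = -x^5/5 + x^4/4 + 5*x^3/3 - 6*x^2 + 6*x at the endpoints):
  F(1) − F(−1) = 103/60 − (-793/60) = 224/15.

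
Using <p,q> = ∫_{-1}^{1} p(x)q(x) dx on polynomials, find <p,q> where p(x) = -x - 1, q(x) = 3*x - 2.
<p,q> = 2

Expand the product: p(x)·q(x) = -3*x^2 - x + 2.
∫_{-1}^{1} of each monomial x^k gives [2/(k+1) if k even, 0 if k odd]. Integrating term-by-term (or equivalently evaluating the antiderivative F(x) = -x^3 - x^2/2 + 2*x at the endpoints):
  F(1) − F(−1) = 1/2 − (-3/2) = 2.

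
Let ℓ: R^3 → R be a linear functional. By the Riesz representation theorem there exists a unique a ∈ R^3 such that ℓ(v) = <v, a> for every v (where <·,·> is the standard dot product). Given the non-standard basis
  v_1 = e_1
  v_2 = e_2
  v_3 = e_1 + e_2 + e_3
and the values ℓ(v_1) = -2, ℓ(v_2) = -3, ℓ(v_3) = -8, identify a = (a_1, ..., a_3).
a = (-2, -3, -3)

Write a = (a_1, ..., a_3) in the standard basis. For each basis vector v_i, ℓ(v_i) = <v_i, a> is a linear equation in the a_j's. Collect the n equations into a matrix system V a = ℓ, where row i of V is v_i (expressed in the standard basis). Since V is invertible (lower-triangular with 1s on the diagonal, up to permutation), solve by back-substitution:
  V =
[[1, 0, 0],
 [0, 1, 0],
 [1, 1, 1]]
  V a = (-2, -3, -8)
Solving gives a = (-2, -3, -3).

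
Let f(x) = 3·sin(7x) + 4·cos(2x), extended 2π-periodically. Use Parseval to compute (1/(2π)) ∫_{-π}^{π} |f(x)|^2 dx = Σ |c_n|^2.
Σ |c_n|^2 = 25/2

Expand |f|^2 and use orthogonality of {sin(nx), cos(mx)} on [-π, π]:
  ∫_{-π}^{π} sin(nx)^2 dx = π, ∫ cos(mx)^2 dx = π, and cross terms integrate to 0.
So ∫_{-π}^{π} f(x)^2 dx = 3^2 · π + 4^2 · π = (9 + 16)π.
Divide by 2π: (9 + 16)/2 = 25/2.
By Parseval, this equals Σ |c_n|^2.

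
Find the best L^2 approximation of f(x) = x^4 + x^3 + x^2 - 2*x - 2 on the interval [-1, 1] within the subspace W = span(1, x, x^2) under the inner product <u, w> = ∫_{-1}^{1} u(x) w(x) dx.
g(x) = 13*x^2/7 - 7*x/5 - 73/35

The best approximation g ∈ W is the orthogonal projection of f onto W. Writing g = a_0 + a_1 x + a_2 x^2, the coefficients solve the normal equations G · a = b where
  G_{ij} = <φ_i, φ_j> and b_i = <f, φ_i>, with φ_0 = 1, φ_1 = x, φ_2 = x^2.
G =
  [2, 0, 2/3]
  [0, 2/3, 0]
  [2/3, 0, 2/5],
b = (-44/15, -14/15, -68/105).
Solving gives a_0 = -73/35, a_1 = -7/5, a_2 = 13/7, so
  g(x) = 13*x^2/7 - 7*x/5 - 73/35.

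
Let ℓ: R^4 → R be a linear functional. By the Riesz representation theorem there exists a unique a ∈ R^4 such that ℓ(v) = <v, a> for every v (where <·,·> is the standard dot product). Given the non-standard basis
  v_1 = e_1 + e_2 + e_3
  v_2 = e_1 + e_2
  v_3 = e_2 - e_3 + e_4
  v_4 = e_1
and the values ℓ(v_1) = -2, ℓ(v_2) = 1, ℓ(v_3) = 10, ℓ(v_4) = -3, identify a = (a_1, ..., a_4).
a = (-3, 4, -3, 3)

Write a = (a_1, ..., a_4) in the standard basis. For each basis vector v_i, ℓ(v_i) = <v_i, a> is a linear equation in the a_j's. Collect the n equations into a matrix system V a = ℓ, where row i of V is v_i (expressed in the standard basis). Since V is invertible (lower-triangular with 1s on the diagonal, up to permutation), solve by back-substitution:
  V =
[[1, 1, 1, 0],
 [1, 1, 0, 0],
 [0, 1, -1, 1],
 [1, 0, 0, 0]]
  V a = (-2, 1, 10, -3)
Solving gives a = (-3, 4, -3, 3).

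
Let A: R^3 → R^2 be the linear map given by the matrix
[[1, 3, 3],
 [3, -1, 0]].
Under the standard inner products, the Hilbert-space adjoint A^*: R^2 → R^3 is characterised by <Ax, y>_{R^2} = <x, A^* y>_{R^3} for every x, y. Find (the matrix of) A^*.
A^* = A^T =
[[1, 3],
 [3, -1],
 [3, 0]]

For real matrices with standard dot products, the defining identity <Ax, y> = <x, A^* y> gives (Ax)^T y = x^T (A^*) y, i.e. x^T A^T y = x^T (A^*) y. Since this holds for all x, y, we must have A^* = A^T. Therefore
A^* =
[[1, 3],
 [3, -1],
 [3, 0]].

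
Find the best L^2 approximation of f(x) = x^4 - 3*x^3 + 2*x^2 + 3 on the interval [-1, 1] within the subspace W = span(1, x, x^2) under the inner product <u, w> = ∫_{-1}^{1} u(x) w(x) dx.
g(x) = 20*x^2/7 - 9*x/5 + 102/35

The best approximation g ∈ W is the orthogonal projection of f onto W. Writing g = a_0 + a_1 x + a_2 x^2, the coefficients solve the normal equations G · a = b where
  G_{ij} = <φ_i, φ_j> and b_i = <f, φ_i>, with φ_0 = 1, φ_1 = x, φ_2 = x^2.
G =
  [2, 0, 2/3]
  [0, 2/3, 0]
  [2/3, 0, 2/5],
b = (116/15, -6/5, 108/35).
Solving gives a_0 = 102/35, a_1 = -9/5, a_2 = 20/7, so
  g(x) = 20*x^2/7 - 9*x/5 + 102/35.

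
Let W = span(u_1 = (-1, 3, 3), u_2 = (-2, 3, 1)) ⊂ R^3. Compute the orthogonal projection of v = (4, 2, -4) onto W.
proj_W(v) = (2/35, -9/7, -71/35)

Set up U = [u_1 | ... | u_2] ∈ R^(3×2). The projector onto W = col(U) is P = U (U^T U)^(-1) U^T.
Compute U^T U =
  [19, 14]
  [14, 14],
and U^T v = (-10, -6).
Solve U^T U · c = U^T v for the coefficients: c = (-4/5, 13/35). The projection is proj_W(v) = U c.
Check: (v - proj_W(v)) · u_1 = 0  (should be 0).
Check: (v - proj_W(v)) · u_2 = 0  (should be 0).
Result: proj_W(v) = (2/35, -9/7, -71/35).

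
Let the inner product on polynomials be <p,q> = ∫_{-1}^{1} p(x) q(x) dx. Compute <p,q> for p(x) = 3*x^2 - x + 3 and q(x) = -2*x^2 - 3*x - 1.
<p,q> = -62/5

Expand the product: p(x)·q(x) = -6*x^4 - 7*x^3 - 6*x^2 - 8*x - 3.
∫_{-1}^{1} of each monomial x^k gives [2/(k+1) if k even, 0 if k odd]. Integrating term-by-term (or equivalently evaluating the antiderivative F(x) = -6*x^5/5 - 7*x^4/4 - 2*x^3 - 4*x^2 - 3*x at the endpoints):
  F(1) − F(−1) = -239/20 − (9/20) = -62/5.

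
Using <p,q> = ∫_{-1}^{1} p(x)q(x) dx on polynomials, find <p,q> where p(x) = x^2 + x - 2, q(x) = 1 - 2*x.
<p,q> = -14/3

Expand the product: p(x)·q(x) = -2*x^3 - x^2 + 5*x - 2.
∫_{-1}^{1} of each monomial x^k gives [2/(k+1) if k even, 0 if k odd]. Integrating term-by-term (or equivalently evaluating the antiderivative F(x) = -x^4/2 - x^3/3 + 5*x^2/2 - 2*x at the endpoints):
  F(1) − F(−1) = -1/3 − (13/3) = -14/3.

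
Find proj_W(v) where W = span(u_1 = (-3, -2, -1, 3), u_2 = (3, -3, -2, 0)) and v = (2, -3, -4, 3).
proj_W(v) = (699/505, -2244/505, -1393/505, 927/505)

Set up U = [u_1 | ... | u_2] ∈ R^(4×2). The projector onto W = col(U) is P = U (U^T U)^(-1) U^T.
Compute U^T U =
  [23, -1]
  [-1, 22],
and U^T v = (13, 23).
Solve U^T U · c = U^T v for the coefficients: c = (309/505, 542/505). The projection is proj_W(v) = U c.
Check: (v - proj_W(v)) · u_1 = 0  (should be 0).
Check: (v - proj_W(v)) · u_2 = 0  (should be 0).
Result: proj_W(v) = (699/505, -2244/505, -1393/505, 927/505).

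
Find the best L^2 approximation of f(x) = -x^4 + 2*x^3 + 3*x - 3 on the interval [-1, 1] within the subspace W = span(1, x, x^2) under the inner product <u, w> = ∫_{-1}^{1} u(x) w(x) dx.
g(x) = -6*x^2/7 + 21*x/5 - 102/35

The best approximation g ∈ W is the orthogonal projection of f onto W. Writing g = a_0 + a_1 x + a_2 x^2, the coefficients solve the normal equations G · a = b where
  G_{ij} = <φ_i, φ_j> and b_i = <f, φ_i>, with φ_0 = 1, φ_1 = x, φ_2 = x^2.
G =
  [2, 0, 2/3]
  [0, 2/3, 0]
  [2/3, 0, 2/5],
b = (-32/5, 14/5, -16/7).
Solving gives a_0 = -102/35, a_1 = 21/5, a_2 = -6/7, so
  g(x) = -6*x^2/7 + 21*x/5 - 102/35.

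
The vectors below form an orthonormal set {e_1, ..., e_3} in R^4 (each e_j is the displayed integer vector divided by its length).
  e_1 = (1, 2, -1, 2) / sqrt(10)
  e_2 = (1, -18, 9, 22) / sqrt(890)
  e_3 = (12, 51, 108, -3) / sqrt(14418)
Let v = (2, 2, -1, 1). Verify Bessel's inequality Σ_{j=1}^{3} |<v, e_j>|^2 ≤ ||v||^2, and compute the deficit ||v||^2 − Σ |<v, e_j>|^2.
Σ |<v, e_j>|^2 = 155/18; ||v||^2 = 10; deficit = 25/18

Write each e_j = u_j / sqrt(<u_j, u_j>) where u_j is the displayed integer vector. Then <v, e_j> = <v, u_j> / sqrt(<u_j, u_j>), so |<v, e_j>|^2 = <v, u_j>^2 / <u_j, u_j>.
Coefficients: <v, e_1> = 9/sqrt(10), <v, e_2> = -21/sqrt(890), <v, e_3> = 15/sqrt(14418).
Square and sum: Σ |<v, e_j>|^2 = 155/18.
Compute ||v||^2 = v·v = 10.
Deficit = 10 − 155/18 = 25/18 ≥ 0, confirming Bessel's inequality. (The deficit equals ||v − Σ <v,e_j> e_j||^2, the squared distance from v to span{e_j}.)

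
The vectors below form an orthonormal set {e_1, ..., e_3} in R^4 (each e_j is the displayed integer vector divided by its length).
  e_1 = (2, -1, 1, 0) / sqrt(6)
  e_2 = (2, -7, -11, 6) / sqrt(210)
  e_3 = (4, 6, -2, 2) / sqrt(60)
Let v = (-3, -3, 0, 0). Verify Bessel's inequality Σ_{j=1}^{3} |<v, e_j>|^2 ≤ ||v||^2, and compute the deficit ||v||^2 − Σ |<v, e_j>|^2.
Σ |<v, e_j>|^2 = 123/7; ||v||^2 = 18; deficit = 3/7

Write each e_j = u_j / sqrt(<u_j, u_j>) where u_j is the displayed integer vector. Then <v, e_j> = <v, u_j> / sqrt(<u_j, u_j>), so |<v, e_j>|^2 = <v, u_j>^2 / <u_j, u_j>.
Coefficients: <v, e_1> = -3/sqrt(6), <v, e_2> = 15/sqrt(210), <v, e_3> = -30/sqrt(60).
Square and sum: Σ |<v, e_j>|^2 = 123/7.
Compute ||v||^2 = v·v = 18.
Deficit = 18 − 123/7 = 3/7 ≥ 0, confirming Bessel's inequality. (The deficit equals ||v − Σ <v,e_j> e_j||^2, the squared distance from v to span{e_j}.)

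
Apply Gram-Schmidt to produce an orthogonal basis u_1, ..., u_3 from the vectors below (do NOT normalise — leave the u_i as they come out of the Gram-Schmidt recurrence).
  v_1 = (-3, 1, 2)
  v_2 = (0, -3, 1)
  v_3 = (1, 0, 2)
Orthogonal basis:
  u_1 = (-3, 1, 2)
  u_2 = (-3/14, -41/14, 8/7)
  u_3 = (175/139, 75/139, 225/139)

Apply the Gram-Schmidt recurrence
  u_1 = v_1
  u_i = v_i − Σ_{j<i} ((v_i · u_j) / (u_j · u_j)) · u_j.

Step by step this gives:
  u_1 = (-3, 1, 2)
  u_2 = (-3/14, -41/14, 8/7)
  u_3 = (175/139, 75/139, 225/139)

Orthogonality check:
  u_2 · u_1 = 0 (should be 0)
  u_3 · u_1 = 0 (should be 0)
  u_3 · u_2 = 0 (should be 0)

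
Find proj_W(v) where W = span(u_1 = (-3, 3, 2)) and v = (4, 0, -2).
proj_W(v) = (24/11, -24/11, -16/11)

Set up U = [u_1 | ... | u_1] ∈ R^(3×1). The projector onto W = col(U) is P = U (U^T U)^(-1) U^T.
Compute U^T U =
  [22],
and U^T v = (-16).
Solve U^T U · c = U^T v for the coefficients: c = (-8/11). The projection is proj_W(v) = U c.
Check: (v - proj_W(v)) · u_1 = 0  (should be 0).
Result: proj_W(v) = (24/11, -24/11, -16/11).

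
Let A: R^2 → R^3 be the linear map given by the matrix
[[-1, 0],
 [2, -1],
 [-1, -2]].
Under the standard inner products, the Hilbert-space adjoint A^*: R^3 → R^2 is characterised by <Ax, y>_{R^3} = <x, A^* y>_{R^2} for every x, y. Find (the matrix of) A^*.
A^* = A^T =
[[-1, 2, -1],
 [0, -1, -2]]

For real matrices with standard dot products, the defining identity <Ax, y> = <x, A^* y> gives (Ax)^T y = x^T (A^*) y, i.e. x^T A^T y = x^T (A^*) y. Since this holds for all x, y, we must have A^* = A^T. Therefore
A^* =
[[-1, 2, -1],
 [0, -1, -2]].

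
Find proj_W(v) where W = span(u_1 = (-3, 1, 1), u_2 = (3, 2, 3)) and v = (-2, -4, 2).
proj_W(v) = (-192/113, -44/113, -80/113)

Set up U = [u_1 | ... | u_2] ∈ R^(3×2). The projector onto W = col(U) is P = U (U^T U)^(-1) U^T.
Compute U^T U =
  [11, -4]
  [-4, 22],
and U^T v = (4, -8).
Solve U^T U · c = U^T v for the coefficients: c = (28/113, -36/113). The projection is proj_W(v) = U c.
Check: (v - proj_W(v)) · u_1 = 0  (should be 0).
Check: (v - proj_W(v)) · u_2 = 0  (should be 0).
Result: proj_W(v) = (-192/113, -44/113, -80/113).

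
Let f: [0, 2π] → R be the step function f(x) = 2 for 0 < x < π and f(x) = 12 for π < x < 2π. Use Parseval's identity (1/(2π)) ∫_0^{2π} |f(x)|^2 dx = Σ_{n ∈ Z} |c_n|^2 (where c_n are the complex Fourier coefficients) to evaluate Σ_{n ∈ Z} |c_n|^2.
Σ |c_n|^2 = 74

Parseval equates the L^2 energy of f (normalised by 1/(2π)) with the ℓ^2 sum of its Fourier coefficients: (1/(2π)) ∫_0^{2π} |f|^2 = Σ |c_n|^2.
Compute the left side: (1/(2π)) [∫_0^π 2^2 dx + ∫_π^{2π} 12^2 dx] = (1/(2π)) · (4π + 144π) = (4 + 144)/2 = 74.
So Σ_{n ∈ Z} |c_n|^2 = 74.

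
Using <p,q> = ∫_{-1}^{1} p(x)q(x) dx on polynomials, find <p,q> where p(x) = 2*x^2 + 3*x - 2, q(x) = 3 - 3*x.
<p,q> = -14

Expand the product: p(x)·q(x) = -6*x^3 - 3*x^2 + 15*x - 6.
∫_{-1}^{1} of each monomial x^k gives [2/(k+1) if k even, 0 if k odd]. Integrating term-by-term (or equivalently evaluating the antiderivative F(x) = -3*x^4/2 - x^3 + 15*x^2/2 - 6*x at the endpoints):
  F(1) − F(−1) = -1 − (13) = -14.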